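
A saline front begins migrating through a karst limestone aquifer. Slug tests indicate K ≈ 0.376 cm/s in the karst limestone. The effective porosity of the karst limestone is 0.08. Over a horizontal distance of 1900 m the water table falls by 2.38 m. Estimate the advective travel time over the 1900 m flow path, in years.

1.02

Convert K: 0.376 cm/s × 864 = 324.9 m/day.
Hydraulic gradient i = Δh / L = 2.38 / 1900 = 0.001253.
Darcy flux q = K · i = 324.9 × 0.001253 = 0.4069 m/day.
Seepage velocity v = q / n_e = 0.4069 / 0.08 = 5.087 m/day.
Travel time t = L / v = 1900 / 5.087 = 373.5 days = 1.023 years.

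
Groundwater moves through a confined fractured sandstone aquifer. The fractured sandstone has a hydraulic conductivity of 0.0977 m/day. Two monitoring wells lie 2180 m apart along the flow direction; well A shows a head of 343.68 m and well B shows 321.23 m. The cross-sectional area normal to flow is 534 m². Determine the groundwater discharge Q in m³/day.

Hydraulic gradient i = (343.68 − 321.23) / 2180 = 22.45 / 2180 = 0.01030.
Darcy's law: Q = K · A · i = 0.09770 × 534.0 × 0.01030 = 0.5373 m³/day.

0.537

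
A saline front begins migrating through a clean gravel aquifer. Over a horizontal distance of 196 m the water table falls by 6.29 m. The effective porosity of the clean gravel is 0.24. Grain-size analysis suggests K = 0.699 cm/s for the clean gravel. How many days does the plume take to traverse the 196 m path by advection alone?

Convert K: 0.699 cm/s × 864 = 603.9 m/day.
Hydraulic gradient i = Δh / L = 6.29 / 196 = 0.03209.
Darcy flux q = K · i = 603.9 × 0.03209 = 19.38 m/day.
Seepage velocity v = q / n_e = 19.38 / 0.24 = 80.76 m/day.
Travel time t = L / v = 196 / 80.76 = 2.427 days.

2.43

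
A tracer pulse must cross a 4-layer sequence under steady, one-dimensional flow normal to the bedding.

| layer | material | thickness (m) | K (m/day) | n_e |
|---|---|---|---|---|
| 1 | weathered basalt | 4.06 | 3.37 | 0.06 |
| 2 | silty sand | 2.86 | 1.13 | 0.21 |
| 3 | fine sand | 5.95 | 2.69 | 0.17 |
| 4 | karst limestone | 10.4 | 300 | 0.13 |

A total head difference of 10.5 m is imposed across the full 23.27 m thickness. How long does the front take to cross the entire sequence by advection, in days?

With flow normal to the layers, continuity requires the same specific discharge q through every layer.
Σ(b_i/K_i) = 4.06/3.37 + 2.86/1.13 + 5.95/2.69 + 10.4/300 = 5.982 d.
q = Δh / Σ(b_i/K_i) = 10.5 / 5.982 = 1.755 m/day.
In each layer the seepage velocity is v_i = q/n_i, so the layer transit time is t_i = b_i·n_i / q:
  layer 1 (weathered basalt): t_1 = 4.06 × 0.06 / 1.755 = 0.1388 d
  layer 2 (silty sand): t_2 = 2.86 × 0.21 / 1.755 = 0.3422 d
  layer 3 (fine sand): t_3 = 5.95 × 0.17 / 1.755 = 0.5763 d
  layer 4 (karst limestone): t_4 = 10.4 × 0.13 / 1.755 = 0.7703 d
Total t = Σ t_i = 1.828 days.

1.83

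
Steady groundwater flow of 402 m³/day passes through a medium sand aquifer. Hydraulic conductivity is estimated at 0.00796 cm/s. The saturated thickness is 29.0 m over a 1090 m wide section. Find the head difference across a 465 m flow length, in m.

Convert K: 0.00796 cm/s × 864 = 6.877 m/day.
Cross-sectional area A = 1090 × 29.0 = 31610 m².
From Q = K·A·i, i = Q / (K·A) = 402 / (6.877 × 31610) = 0.001849.
Head loss Δh = i · L = 0.001849 × 465 = 0.8599 m.

0.860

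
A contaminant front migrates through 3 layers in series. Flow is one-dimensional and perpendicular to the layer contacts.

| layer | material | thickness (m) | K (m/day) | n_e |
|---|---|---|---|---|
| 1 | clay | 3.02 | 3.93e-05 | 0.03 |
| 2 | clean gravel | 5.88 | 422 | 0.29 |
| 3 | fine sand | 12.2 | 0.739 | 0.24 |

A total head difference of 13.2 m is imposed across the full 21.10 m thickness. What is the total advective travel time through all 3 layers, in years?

With flow normal to the layers, continuity requires the same specific discharge q through every layer.
Σ(b_i/K_i) = 3.02/3.93e-05 + 5.88/422 + 12.2/0.739 = 76861 d.
q = Δh / Σ(b_i/K_i) = 13.2 / 76861 = 0.0001717 m/day.
In each layer the seepage velocity is v_i = q/n_i, so the layer transit time is t_i = b_i·n_i / q:
  layer 1 (clay): t_1 = 3.02 × 0.03 / 0.0001717 = 527.5 d
  layer 2 (clean gravel): t_2 = 5.88 × 0.29 / 0.0001717 = 9929 d
  layer 3 (fine sand): t_3 = 12.2 × 0.24 / 0.0001717 = 17049 d
Total t = Σ t_i = 27506 days = 75.31 years.

75.3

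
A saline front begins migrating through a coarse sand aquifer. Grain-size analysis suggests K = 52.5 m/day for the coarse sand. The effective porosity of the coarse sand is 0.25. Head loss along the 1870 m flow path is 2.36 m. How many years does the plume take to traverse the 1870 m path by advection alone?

19.3

Hydraulic gradient i = Δh / L = 2.36 / 1870 = 0.001262.
Darcy flux q = K · i = 52.50 × 0.001262 = 0.06626 m/day.
Seepage velocity v = q / n_e = 0.06626 / 0.25 = 0.2650 m/day.
Travel time t = L / v = 1870 / 0.2650 = 7056 days = 19.32 years.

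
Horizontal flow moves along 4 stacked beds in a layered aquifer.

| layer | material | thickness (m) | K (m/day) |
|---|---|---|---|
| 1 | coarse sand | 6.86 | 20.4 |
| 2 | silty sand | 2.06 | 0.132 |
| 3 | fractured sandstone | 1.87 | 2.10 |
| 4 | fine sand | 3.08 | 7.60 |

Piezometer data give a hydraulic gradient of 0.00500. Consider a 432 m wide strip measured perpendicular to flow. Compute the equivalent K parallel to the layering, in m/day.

Flow is parallel to layering, so each bed carries its own Darcy discharge and the transmissivities add.
Σ(K_i·b_i) = 20.4×6.86 + 0.132×2.06 + 2.10×1.87 + 7.60×3.08 = 167.6 m²/day.
Total thickness b = 13.87 m, so K_eq = Σ(K_i·b_i)/b = 12.08 m/day.

12.1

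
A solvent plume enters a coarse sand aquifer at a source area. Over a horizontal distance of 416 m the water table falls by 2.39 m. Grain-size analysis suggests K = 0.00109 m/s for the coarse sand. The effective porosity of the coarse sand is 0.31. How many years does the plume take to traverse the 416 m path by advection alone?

Convert K: 0.00109 m/s × 86400 = 94.18 m/day.
Hydraulic gradient i = Δh / L = 2.39 / 416 = 0.005745.
Darcy flux q = K · i = 94.18 × 0.005745 = 0.5411 m/day.
Seepage velocity v = q / n_e = 0.5411 / 0.31 = 1.745 m/day.
Travel time t = L / v = 416 / 1.745 = 238.3 days = 0.6526 years.

0.653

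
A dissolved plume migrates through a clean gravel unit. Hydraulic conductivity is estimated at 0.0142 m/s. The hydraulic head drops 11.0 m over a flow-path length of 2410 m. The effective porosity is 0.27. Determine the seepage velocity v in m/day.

20.7

Convert K: 0.0142 m/s × 86400 = 1227 m/day.
Hydraulic gradient i = Δh / L = 11.0 / 2410 = 0.004564.
Darcy flux q = K · i = 1227 × 0.004564 = 5.600 m/day.
Seepage velocity v = q / n_e = 5.600 / 0.27 = 20.74 m/day.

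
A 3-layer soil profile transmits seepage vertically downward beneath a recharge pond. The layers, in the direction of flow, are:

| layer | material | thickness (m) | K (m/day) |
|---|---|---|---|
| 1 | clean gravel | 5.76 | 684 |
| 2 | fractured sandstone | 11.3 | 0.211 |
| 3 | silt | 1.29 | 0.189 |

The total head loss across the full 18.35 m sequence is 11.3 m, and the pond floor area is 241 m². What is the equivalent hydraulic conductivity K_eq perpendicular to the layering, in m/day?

Flow is perpendicular to layering, so the layers act in series and the equivalent K is the thickness-weighted harmonic mean.
Total thickness L = 5.76 + 11.3 + 1.29 = 18.35 m.
Σ(b_i/K_i) = 5.76/684 + 11.3/0.211 + 1.29/0.189 = 60.39 d.
K_eq = L / Σ(b_i/K_i) = 18.35 / 60.39 = 0.3039 m/day.

0.304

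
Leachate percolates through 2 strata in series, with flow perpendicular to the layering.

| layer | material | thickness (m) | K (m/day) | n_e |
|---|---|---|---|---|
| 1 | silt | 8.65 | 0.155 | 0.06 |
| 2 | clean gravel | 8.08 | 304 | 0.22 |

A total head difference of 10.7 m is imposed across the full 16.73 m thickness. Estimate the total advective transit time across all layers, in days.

With flow normal to the layers, continuity requires the same specific discharge q through every layer.
Σ(b_i/K_i) = 8.65/0.155 + 8.08/304 = 55.83 d.
q = Δh / Σ(b_i/K_i) = 10.7 / 55.83 = 0.1916 m/day.
In each layer the seepage velocity is v_i = q/n_i, so the layer transit time is t_i = b_i·n_i / q:
  layer 1 (silt): t_1 = 8.65 × 0.06 / 0.1916 = 2.708 d
  layer 2 (clean gravel): t_2 = 8.08 × 0.22 / 0.1916 = 9.276 d
Total t = Σ t_i = 11.98 days.

12.0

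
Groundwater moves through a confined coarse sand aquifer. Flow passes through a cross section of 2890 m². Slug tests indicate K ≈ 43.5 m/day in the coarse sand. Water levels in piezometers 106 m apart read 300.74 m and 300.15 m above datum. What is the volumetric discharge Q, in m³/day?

700

Hydraulic gradient i = (300.74 − 300.15) / 106 = 0.59 / 106 = 0.005566.
Darcy's law: Q = K · A · i = 43.50 × 2890 × 0.005566 = 699.7 m³/day.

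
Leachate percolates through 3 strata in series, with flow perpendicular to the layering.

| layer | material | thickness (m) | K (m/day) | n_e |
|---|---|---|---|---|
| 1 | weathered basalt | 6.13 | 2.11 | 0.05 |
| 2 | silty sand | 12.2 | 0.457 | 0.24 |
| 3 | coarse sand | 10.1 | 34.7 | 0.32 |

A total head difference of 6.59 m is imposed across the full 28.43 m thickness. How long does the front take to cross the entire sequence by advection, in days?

29.3

With flow normal to the layers, continuity requires the same specific discharge q through every layer.
Σ(b_i/K_i) = 6.13/2.11 + 12.2/0.457 + 10.1/34.7 = 29.89 d.
q = Δh / Σ(b_i/K_i) = 6.59 / 29.89 = 0.2205 m/day.
In each layer the seepage velocity is v_i = q/n_i, so the layer transit time is t_i = b_i·n_i / q:
  layer 1 (weathered basalt): t_1 = 6.13 × 0.05 / 0.2205 = 1.390 d
  layer 2 (silty sand): t_2 = 12.2 × 0.24 / 0.2205 = 13.28 d
  layer 3 (coarse sand): t_3 = 10.1 × 0.32 / 0.2205 = 14.66 d
Total t = Σ t_i = 29.33 days.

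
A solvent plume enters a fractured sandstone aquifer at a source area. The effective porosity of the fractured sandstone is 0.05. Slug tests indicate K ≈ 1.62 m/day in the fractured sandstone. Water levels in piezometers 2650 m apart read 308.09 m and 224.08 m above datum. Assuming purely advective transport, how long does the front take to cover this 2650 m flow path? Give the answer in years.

Hydraulic gradient i = (308.09 − 224.08) / 2650 = 84.01 / 2650 = 0.03170.
Darcy flux q = K · i = 1.620 × 0.03170 = 0.05136 m/day.
Seepage velocity v = q / n_e = 0.05136 / 0.05 = 1.027 m/day.
Travel time t = L / v = 2650 / 1.027 = 2580 days = 7.064 years.

7.06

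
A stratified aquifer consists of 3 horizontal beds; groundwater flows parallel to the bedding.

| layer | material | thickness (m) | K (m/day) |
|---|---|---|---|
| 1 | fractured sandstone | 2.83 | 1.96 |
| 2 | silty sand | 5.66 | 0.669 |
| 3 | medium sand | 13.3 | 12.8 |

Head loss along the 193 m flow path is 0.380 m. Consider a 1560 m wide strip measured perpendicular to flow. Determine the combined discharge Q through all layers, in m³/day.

Flow is parallel to layering, so each bed carries its own Darcy discharge and the transmissivities add.
Σ(K_i·b_i) = 1.96×2.83 + 0.669×5.66 + 12.8×13.3 = 179.6 m²/day.
Hydraulic gradient i = Δh / L = 0.380 / 193 = 0.001969.
Q = Σ(K_i·b_i) · W · i = 179.6 × 1560 × 0.001969 = 551.6 m³/day.

552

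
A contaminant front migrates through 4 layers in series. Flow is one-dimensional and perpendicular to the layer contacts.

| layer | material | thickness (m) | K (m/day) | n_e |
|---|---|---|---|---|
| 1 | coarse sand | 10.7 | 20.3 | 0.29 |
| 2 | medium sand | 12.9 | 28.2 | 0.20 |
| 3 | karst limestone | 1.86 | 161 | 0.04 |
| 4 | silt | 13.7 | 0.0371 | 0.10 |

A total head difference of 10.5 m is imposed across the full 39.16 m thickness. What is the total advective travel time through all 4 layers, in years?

0.688

With flow normal to the layers, continuity requires the same specific discharge q through every layer.
Σ(b_i/K_i) = 10.7/20.3 + 12.9/28.2 + 1.86/161 + 13.7/0.0371 = 370.3 d.
q = Δh / Σ(b_i/K_i) = 10.5 / 370.3 = 0.02836 m/day.
In each layer the seepage velocity is v_i = q/n_i, so the layer transit time is t_i = b_i·n_i / q:
  layer 1 (coarse sand): t_1 = 10.7 × 0.29 / 0.02836 = 109.4 d
  layer 2 (medium sand): t_2 = 12.9 × 0.20 / 0.02836 = 90.98 d
  layer 3 (karst limestone): t_3 = 1.86 × 0.04 / 0.02836 = 2.624 d
  layer 4 (silt): t_4 = 13.7 × 0.10 / 0.02836 = 48.31 d
Total t = Σ t_i = 251.3 days = 0.6881 years.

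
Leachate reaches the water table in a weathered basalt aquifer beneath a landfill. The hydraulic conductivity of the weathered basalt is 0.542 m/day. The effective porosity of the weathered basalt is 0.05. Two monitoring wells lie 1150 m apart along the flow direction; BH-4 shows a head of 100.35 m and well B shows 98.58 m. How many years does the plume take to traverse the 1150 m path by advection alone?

Hydraulic gradient i = (100.35 − 98.58) / 1150 = 1.77 / 1150 = 0.001539.
Darcy flux q = K · i = 0.5420 × 0.001539 = 0.0008342 m/day.
Seepage velocity v = q / n_e = 0.0008342 / 0.05 = 0.01668 m/day.
Travel time t = L / v = 1150 / 0.01668 = 68928 days = 188.7 years.

189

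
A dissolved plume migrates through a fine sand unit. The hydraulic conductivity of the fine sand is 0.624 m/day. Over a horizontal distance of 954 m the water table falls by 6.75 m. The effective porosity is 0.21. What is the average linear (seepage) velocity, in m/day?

Hydraulic gradient i = Δh / L = 6.75 / 954 = 0.007075.
Darcy flux q = K · i = 0.6240 × 0.007075 = 0.004415 m/day.
Seepage velocity v = q / n_e = 0.004415 / 0.21 = 0.02102 m/day.

0.0210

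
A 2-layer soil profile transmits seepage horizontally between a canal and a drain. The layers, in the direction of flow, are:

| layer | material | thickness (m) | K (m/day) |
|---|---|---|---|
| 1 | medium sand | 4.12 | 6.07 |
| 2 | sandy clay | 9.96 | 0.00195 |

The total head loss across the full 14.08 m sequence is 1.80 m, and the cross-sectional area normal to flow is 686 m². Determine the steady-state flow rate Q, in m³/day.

0.242

Flow is perpendicular to layering, so the layers act in series and the equivalent K is the thickness-weighted harmonic mean.
Total thickness L = 4.12 + 9.96 = 14.08 m.
Σ(b_i/K_i) = 4.12/6.07 + 9.96/0.00195 = 5108 d.
K_eq = L / Σ(b_i/K_i) = 14.08 / 5108 = 0.002756 m/day.
Q = K_eq · A · (Δh/L) = 0.002756 × 686 × (1.80/14.08) = 0.2417 m³/day.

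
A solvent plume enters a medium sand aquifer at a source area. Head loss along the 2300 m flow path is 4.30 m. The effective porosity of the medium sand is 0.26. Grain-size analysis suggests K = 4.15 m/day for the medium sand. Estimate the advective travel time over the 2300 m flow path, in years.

Hydraulic gradient i = Δh / L = 4.30 / 2300 = 0.001870.
Darcy flux q = K · i = 4.150 × 0.001870 = 0.007759 m/day.
Seepage velocity v = q / n_e = 0.007759 / 0.26 = 0.02984 m/day.
Travel time t = L / v = 2300 / 0.02984 = 77075 days = 211.0 years.

211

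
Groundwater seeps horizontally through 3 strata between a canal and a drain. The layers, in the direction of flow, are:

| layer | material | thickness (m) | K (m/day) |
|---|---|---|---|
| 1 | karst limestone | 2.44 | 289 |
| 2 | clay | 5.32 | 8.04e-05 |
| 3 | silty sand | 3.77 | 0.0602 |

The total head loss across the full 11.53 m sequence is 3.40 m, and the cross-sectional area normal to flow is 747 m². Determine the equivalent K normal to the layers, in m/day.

0.000174

Flow is perpendicular to layering, so the layers act in series and the equivalent K is the thickness-weighted harmonic mean.
Total thickness L = 2.44 + 5.32 + 3.77 = 11.53 m.
Σ(b_i/K_i) = 2.44/289 + 5.32/8.04e-05 + 3.77/0.0602 = 66232 d.
K_eq = L / Σ(b_i/K_i) = 11.53 / 66232 = 0.0001741 m/day.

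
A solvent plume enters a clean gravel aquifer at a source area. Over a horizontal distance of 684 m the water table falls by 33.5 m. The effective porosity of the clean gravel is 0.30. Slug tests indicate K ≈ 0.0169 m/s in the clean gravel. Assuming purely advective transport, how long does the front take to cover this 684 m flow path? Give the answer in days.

2.87

Convert K: 0.0169 m/s × 86400 = 1460 m/day.
Hydraulic gradient i = Δh / L = 33.5 / 684 = 0.04898.
Darcy flux q = K · i = 1460 × 0.04898 = 71.51 m/day.
Seepage velocity v = q / n_e = 71.51 / 0.30 = 238.4 m/day.
Travel time t = L / v = 684 / 238.4 = 2.869 days.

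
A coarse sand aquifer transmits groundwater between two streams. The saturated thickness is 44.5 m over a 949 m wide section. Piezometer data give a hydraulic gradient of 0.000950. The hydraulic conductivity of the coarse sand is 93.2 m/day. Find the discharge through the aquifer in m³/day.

Cross-sectional area A = 949 × 44.5 = 42230 m².
Hydraulic gradient i = 0.000950.
Darcy's law: Q = K · A · i = 93.20 × 42230 × 0.0009500 = 3739 m³/day.

3740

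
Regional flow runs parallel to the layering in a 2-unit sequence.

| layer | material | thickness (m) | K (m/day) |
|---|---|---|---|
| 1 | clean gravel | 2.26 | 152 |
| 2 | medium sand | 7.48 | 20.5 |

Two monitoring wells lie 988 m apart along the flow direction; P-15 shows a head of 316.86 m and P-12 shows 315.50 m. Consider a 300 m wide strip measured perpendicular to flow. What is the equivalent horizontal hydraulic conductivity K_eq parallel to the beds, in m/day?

51.0

Flow is parallel to layering, so each bed carries its own Darcy discharge and the transmissivities add.
Σ(K_i·b_i) = 152×2.26 + 20.5×7.48 = 496.9 m²/day.
Total thickness b = 9.740 m, so K_eq = Σ(K_i·b_i)/b = 51.01 m/day.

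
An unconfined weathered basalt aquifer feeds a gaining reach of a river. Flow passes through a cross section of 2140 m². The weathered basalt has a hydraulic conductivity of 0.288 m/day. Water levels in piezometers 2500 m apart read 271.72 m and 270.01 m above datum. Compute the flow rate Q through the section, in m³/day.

0.422

Hydraulic gradient i = (271.72 − 270.01) / 2500 = 1.71 / 2500 = 0.0006840.
Darcy's law: Q = K · A · i = 0.2880 × 2140 × 0.0006840 = 0.4216 m³/day.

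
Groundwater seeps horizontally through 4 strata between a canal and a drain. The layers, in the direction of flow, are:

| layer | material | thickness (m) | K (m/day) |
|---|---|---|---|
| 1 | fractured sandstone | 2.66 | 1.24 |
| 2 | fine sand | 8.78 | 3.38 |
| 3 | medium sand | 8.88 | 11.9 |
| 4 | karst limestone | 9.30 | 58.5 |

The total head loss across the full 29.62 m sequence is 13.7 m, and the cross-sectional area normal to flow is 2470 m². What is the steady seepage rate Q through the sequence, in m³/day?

Flow is perpendicular to layering, so the layers act in series and the equivalent K is the thickness-weighted harmonic mean.
Total thickness L = 2.66 + 8.78 + 8.88 + 9.30 = 29.62 m.
Σ(b_i/K_i) = 2.66/1.24 + 8.78/3.38 + 8.88/11.9 + 9.30/58.5 = 5.648 d.
K_eq = L / Σ(b_i/K_i) = 29.62 / 5.648 = 5.244 m/day.
Q = K_eq · A · (Δh/L) = 5.244 × 2470 × (13.7/29.62) = 5991 m³/day.

5990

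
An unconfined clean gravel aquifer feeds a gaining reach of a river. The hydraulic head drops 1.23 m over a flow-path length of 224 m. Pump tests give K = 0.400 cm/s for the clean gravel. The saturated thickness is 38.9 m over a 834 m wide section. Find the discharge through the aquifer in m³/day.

61600

Convert K: 0.400 cm/s × 864 = 345.6 m/day.
Cross-sectional area A = 834 × 38.9 = 32443 m².
Hydraulic gradient i = Δh / L = 1.23 / 224 = 0.005491.
Darcy's law: Q = K · A · i = 345.6 × 32443 × 0.005491 = 61567 m³/day.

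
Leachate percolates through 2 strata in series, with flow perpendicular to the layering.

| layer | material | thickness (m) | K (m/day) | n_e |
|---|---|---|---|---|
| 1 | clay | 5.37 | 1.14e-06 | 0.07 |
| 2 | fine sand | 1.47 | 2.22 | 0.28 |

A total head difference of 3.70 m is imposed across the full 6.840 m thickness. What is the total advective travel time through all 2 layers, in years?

With flow normal to the layers, continuity requires the same specific discharge q through every layer.
Σ(b_i/K_i) = 5.37/1.14e-06 + 1.47/2.22 = 4.711e+06 d.
q = Δh / Σ(b_i/K_i) = 3.70 / 4.711e+06 = 7.855e-07 m/day.
In each layer the seepage velocity is v_i = q/n_i, so the layer transit time is t_i = b_i·n_i / q:
  layer 1 (clay): t_1 = 5.37 × 0.07 / 7.855e-07 = 4.786e+05 d
  layer 2 (fine sand): t_2 = 1.47 × 0.28 / 7.855e-07 = 5.240e+05 d
Total t = Σ t_i = 1.003e+06 days = 2745 years.

2740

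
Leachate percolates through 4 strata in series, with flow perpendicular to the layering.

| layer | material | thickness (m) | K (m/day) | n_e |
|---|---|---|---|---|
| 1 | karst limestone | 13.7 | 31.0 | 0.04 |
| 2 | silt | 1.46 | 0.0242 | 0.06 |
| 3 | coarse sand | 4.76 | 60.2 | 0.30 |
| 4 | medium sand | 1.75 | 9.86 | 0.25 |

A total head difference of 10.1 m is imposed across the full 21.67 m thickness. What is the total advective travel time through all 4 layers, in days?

15.1

With flow normal to the layers, continuity requires the same specific discharge q through every layer.
Σ(b_i/K_i) = 13.7/31.0 + 1.46/0.0242 + 4.76/60.2 + 1.75/9.86 = 61.03 d.
q = Δh / Σ(b_i/K_i) = 10.1 / 61.03 = 0.1655 m/day.
In each layer the seepage velocity is v_i = q/n_i, so the layer transit time is t_i = b_i·n_i / q:
  layer 1 (karst limestone): t_1 = 13.7 × 0.04 / 0.1655 = 3.311 d
  layer 2 (silt): t_2 = 1.46 × 0.06 / 0.1655 = 0.5293 d
  layer 3 (coarse sand): t_3 = 4.76 × 0.30 / 0.1655 = 8.629 d
  layer 4 (medium sand): t_4 = 1.75 × 0.25 / 0.1655 = 2.644 d
Total t = Σ t_i = 15.11 days.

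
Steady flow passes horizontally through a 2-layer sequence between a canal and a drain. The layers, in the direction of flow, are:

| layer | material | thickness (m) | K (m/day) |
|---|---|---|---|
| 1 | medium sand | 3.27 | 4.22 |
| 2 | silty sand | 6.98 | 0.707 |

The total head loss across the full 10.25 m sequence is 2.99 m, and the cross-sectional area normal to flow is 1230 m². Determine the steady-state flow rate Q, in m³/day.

Flow is perpendicular to layering, so the layers act in series and the equivalent K is the thickness-weighted harmonic mean.
Total thickness L = 3.27 + 6.98 = 10.25 m.
Σ(b_i/K_i) = 3.27/4.22 + 6.98/0.707 = 10.65 d.
K_eq = L / Σ(b_i/K_i) = 10.25 / 10.65 = 0.9627 m/day.
Q = K_eq · A · (Δh/L) = 0.9627 × 1230 × (2.99/10.25) = 345.4 m³/day.

345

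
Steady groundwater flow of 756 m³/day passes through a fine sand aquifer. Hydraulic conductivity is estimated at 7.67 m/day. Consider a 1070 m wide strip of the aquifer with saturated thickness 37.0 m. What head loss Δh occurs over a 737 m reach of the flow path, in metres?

1.83

Cross-sectional area A = 1070 × 37.0 = 39590 m².
From Q = K·A·i, i = Q / (K·A) = 756 / (7.670 × 39590) = 0.002490.
Head loss Δh = i · L = 0.002490 × 737 = 1.835 m.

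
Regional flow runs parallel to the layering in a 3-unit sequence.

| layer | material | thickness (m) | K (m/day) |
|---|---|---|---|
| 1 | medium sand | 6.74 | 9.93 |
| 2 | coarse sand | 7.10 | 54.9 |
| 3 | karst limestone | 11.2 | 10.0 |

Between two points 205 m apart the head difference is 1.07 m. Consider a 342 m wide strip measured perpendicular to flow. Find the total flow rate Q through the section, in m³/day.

Flow is parallel to layering, so each bed carries its own Darcy discharge and the transmissivities add.
Σ(K_i·b_i) = 9.93×6.74 + 54.9×7.10 + 10.0×11.2 = 568.7 m²/day.
Hydraulic gradient i = Δh / L = 1.07 / 205 = 0.005220.
Q = Σ(K_i·b_i) · W · i = 568.7 × 342 × 0.005220 = 1015 m³/day.

1020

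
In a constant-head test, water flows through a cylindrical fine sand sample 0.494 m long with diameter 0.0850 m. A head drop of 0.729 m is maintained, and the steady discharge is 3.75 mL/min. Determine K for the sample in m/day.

Cross-sectional area A = π·(d/2)² = π × (0.0850/2)² = 0.005675 m².
Convert discharge: 3.75 mL/min = 6.250e-08 m³/s.
Darcy's law rearranged: K = Q·L / (A·Δh) = 6.250e-08 × 0.494 / (0.005675 × 0.729) = 7.464e-06 m/s = 0.6449 m/day.

0.645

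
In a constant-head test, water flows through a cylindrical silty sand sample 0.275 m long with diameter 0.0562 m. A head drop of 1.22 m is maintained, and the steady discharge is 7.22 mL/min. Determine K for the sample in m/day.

0.945

Cross-sectional area A = π·(d/2)² = π × (0.0562/2)² = 0.002481 m².
Convert discharge: 7.22 mL/min = 1.203e-07 m³/s.
Darcy's law rearranged: K = Q·L / (A·Δh) = 1.203e-07 × 0.275 / (0.002481 × 1.22) = 1.093e-05 m/s = 0.9447 m/day.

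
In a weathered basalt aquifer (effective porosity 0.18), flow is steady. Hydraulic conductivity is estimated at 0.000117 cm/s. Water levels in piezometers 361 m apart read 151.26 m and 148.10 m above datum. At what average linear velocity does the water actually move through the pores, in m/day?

0.00492

Convert K: 0.000117 cm/s × 864 = 0.1011 m/day.
Hydraulic gradient i = (151.26 − 148.10) / 361 = 3.16 / 361 = 0.008753.
Darcy flux q = K · i = 0.1011 × 0.008753 = 0.0008849 m/day.
Seepage velocity v = q / n_e = 0.0008849 / 0.18 = 0.004916 m/day.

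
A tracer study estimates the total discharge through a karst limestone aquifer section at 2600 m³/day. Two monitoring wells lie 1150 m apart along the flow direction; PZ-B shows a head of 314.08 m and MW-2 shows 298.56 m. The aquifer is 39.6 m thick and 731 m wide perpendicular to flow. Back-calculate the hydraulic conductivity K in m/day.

6.66

Cross-sectional area A = 731 × 39.6 = 28948 m².
Hydraulic gradient i = (314.08 − 298.56) / 1150 = 15.52 / 1150 = 0.01350.
From Q = K·A·i, K = Q / (A·i) = 2600 / (28948 × 0.01350) = 6.655 m/day.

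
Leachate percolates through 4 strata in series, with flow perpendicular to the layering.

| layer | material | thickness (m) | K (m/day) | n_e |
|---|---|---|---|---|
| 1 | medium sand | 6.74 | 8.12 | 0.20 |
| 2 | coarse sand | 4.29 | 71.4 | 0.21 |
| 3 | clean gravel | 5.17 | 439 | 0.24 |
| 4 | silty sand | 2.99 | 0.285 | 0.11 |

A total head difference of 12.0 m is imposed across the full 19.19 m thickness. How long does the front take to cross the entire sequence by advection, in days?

3.63

With flow normal to the layers, continuity requires the same specific discharge q through every layer.
Σ(b_i/K_i) = 6.74/8.12 + 4.29/71.4 + 5.17/439 + 2.99/0.285 = 11.39 d.
q = Δh / Σ(b_i/K_i) = 12.0 / 11.39 = 1.053 m/day.
In each layer the seepage velocity is v_i = q/n_i, so the layer transit time is t_i = b_i·n_i / q:
  layer 1 (medium sand): t_1 = 6.74 × 0.20 / 1.053 = 1.280 d
  layer 2 (coarse sand): t_2 = 4.29 × 0.21 / 1.053 = 0.8553 d
  layer 3 (clean gravel): t_3 = 5.17 × 0.24 / 1.053 = 1.178 d
  layer 4 (silty sand): t_4 = 2.99 × 0.11 / 1.053 = 0.3123 d
Total t = Σ t_i = 3.625 days.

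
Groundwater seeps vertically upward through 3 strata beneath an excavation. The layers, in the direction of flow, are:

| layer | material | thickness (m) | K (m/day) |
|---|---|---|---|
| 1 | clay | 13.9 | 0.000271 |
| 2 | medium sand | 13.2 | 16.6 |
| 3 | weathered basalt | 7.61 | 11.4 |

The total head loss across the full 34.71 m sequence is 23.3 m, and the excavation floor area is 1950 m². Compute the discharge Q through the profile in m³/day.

0.886

Flow is perpendicular to layering, so the layers act in series and the equivalent K is the thickness-weighted harmonic mean.
Total thickness L = 13.9 + 13.2 + 7.61 = 34.71 m.
Σ(b_i/K_i) = 13.9/0.000271 + 13.2/16.6 + 7.61/11.4 = 51293 d.
K_eq = L / Σ(b_i/K_i) = 34.71 / 51293 = 0.0006767 m/day.
Q = K_eq · A · (Δh/L) = 0.0006767 × 1950 × (23.3/34.71) = 0.8858 m³/day.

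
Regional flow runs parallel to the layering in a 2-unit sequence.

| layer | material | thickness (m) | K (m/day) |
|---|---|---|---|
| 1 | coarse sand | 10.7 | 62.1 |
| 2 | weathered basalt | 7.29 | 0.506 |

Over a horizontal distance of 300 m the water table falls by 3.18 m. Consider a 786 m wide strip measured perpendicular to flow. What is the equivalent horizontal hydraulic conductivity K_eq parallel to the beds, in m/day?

37.1

Flow is parallel to layering, so each bed carries its own Darcy discharge and the transmissivities add.
Σ(K_i·b_i) = 62.1×10.7 + 0.506×7.29 = 668.2 m²/day.
Total thickness b = 17.99 m, so K_eq = Σ(K_i·b_i)/b = 37.14 m/day.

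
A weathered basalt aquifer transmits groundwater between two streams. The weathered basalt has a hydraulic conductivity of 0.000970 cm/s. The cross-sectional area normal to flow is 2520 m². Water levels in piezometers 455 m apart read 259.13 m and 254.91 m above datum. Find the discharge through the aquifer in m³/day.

Convert K: 0.000970 cm/s × 864 = 0.8381 m/day.
Hydraulic gradient i = (259.13 − 254.91) / 455 = 4.22 / 455 = 0.009275.
Darcy's law: Q = K · A · i = 0.8381 × 2520 × 0.009275 = 19.59 m³/day.

19.6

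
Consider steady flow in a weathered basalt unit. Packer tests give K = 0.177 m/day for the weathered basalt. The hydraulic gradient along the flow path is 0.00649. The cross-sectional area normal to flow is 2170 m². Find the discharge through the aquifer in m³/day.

Hydraulic gradient i = 0.00649.
Darcy's law: Q = K · A · i = 0.1770 × 2170 × 0.006490 = 2.493 m³/day.

2.49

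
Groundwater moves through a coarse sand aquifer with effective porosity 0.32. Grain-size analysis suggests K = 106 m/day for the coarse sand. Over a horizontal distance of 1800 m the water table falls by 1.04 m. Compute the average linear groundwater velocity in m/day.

0.191

Hydraulic gradient i = Δh / L = 1.04 / 1800 = 0.0005778.
Darcy flux q = K · i = 106.0 × 0.0005778 = 0.06124 m/day.
Seepage velocity v = q / n_e = 0.06124 / 0.32 = 0.1914 m/day.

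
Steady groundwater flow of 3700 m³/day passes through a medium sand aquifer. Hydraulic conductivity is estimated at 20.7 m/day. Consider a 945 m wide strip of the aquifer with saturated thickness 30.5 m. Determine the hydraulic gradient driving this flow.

0.00620

Cross-sectional area A = 945 × 30.5 = 28822 m².
From Q = K·A·i, i = Q / (K·A) = 3700 / (20.70 × 28822) = 0.006202.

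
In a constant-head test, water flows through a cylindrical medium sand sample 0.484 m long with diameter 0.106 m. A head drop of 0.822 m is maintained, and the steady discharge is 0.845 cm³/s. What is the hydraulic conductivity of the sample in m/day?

Cross-sectional area A = π·(d/2)² = π × (0.106/2)² = 0.008825 m².
Convert discharge: 0.845 cm³/s = 8.450e-07 m³/s.
Darcy's law rearranged: K = Q·L / (A·Δh) = 8.450e-07 × 0.484 / (0.008825 × 0.822) = 5.638e-05 m/s = 4.871 m/day.

4.87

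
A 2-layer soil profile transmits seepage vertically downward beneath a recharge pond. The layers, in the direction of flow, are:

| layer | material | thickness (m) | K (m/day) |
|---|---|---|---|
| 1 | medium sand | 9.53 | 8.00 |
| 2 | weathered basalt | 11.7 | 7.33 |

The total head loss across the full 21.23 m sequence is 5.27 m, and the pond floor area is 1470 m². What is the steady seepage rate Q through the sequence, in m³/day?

Flow is perpendicular to layering, so the layers act in series and the equivalent K is the thickness-weighted harmonic mean.
Total thickness L = 9.53 + 11.7 = 21.23 m.
Σ(b_i/K_i) = 9.53/8.00 + 11.7/7.33 = 2.787 d.
K_eq = L / Σ(b_i/K_i) = 21.23 / 2.787 = 7.616 m/day.
Q = K_eq · A · (Δh/L) = 7.616 × 1470 × (5.27/21.23) = 2779 m³/day.

2780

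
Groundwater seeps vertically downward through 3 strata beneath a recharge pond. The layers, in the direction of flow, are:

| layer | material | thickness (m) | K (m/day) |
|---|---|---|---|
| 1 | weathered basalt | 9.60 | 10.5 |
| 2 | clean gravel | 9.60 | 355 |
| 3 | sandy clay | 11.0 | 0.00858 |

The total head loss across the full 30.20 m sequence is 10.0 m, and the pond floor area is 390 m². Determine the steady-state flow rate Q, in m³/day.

Flow is perpendicular to layering, so the layers act in series and the equivalent K is the thickness-weighted harmonic mean.
Total thickness L = 9.60 + 9.60 + 11.0 = 30.20 m.
Σ(b_i/K_i) = 9.60/10.5 + 9.60/355 + 11.0/0.00858 = 1283 d.
K_eq = L / Σ(b_i/K_i) = 30.20 / 1283 = 0.02354 m/day.
Q = K_eq · A · (Δh/L) = 0.02354 × 390 × (10.0/30.20) = 3.040 m³/day.

3.04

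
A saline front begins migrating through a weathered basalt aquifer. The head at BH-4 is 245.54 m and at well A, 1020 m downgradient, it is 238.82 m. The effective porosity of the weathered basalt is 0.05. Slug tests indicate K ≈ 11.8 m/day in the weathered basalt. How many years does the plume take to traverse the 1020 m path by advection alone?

1.80

Hydraulic gradient i = (245.54 − 238.82) / 1020 = 6.72 / 1020 = 0.006588.
Darcy flux q = K · i = 11.80 × 0.006588 = 0.07774 m/day.
Seepage velocity v = q / n_e = 0.07774 / 0.05 = 1.555 m/day.
Travel time t = L / v = 1020 / 1.555 = 656.0 days = 1.796 years.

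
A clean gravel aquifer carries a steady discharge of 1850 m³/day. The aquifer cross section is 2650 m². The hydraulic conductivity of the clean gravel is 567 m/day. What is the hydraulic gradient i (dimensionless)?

0.00123

From Q = K·A·i, i = Q / (K·A) = 1850 / (567.0 × 2650) = 0.001231.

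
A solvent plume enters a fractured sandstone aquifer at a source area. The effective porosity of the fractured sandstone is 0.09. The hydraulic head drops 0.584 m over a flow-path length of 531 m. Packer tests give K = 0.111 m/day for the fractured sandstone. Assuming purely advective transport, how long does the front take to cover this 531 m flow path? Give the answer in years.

Hydraulic gradient i = Δh / L = 0.584 / 531 = 0.001100.
Darcy flux q = K · i = 0.1110 × 0.001100 = 0.0001221 m/day.
Seepage velocity v = q / n_e = 0.0001221 / 0.09 = 0.001356 m/day.
Travel time t = L / v = 531 / 0.001356 = 3.915e+05 days = 1072 years.

1070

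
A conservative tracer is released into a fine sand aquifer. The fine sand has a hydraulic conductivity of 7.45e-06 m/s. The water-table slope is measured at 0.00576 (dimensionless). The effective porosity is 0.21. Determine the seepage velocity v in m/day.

Convert K: 7.45e-06 m/s × 86400 = 0.6437 m/day.
Hydraulic gradient i = 0.00576.
Darcy flux q = K · i = 0.6437 × 0.005760 = 0.003708 m/day.
Seepage velocity v = q / n_e = 0.003708 / 0.21 = 0.01766 m/day.

0.0177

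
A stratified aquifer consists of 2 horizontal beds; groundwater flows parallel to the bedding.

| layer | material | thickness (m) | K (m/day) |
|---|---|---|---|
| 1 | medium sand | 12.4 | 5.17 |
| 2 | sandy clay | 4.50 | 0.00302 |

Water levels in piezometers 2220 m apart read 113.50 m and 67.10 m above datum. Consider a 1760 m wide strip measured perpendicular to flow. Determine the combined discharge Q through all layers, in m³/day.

2360

Flow is parallel to layering, so each bed carries its own Darcy discharge and the transmissivities add.
Σ(K_i·b_i) = 5.17×12.4 + 0.00302×4.50 = 64.12 m²/day.
Hydraulic gradient i = (113.50 − 67.10) / 2220 = 46.4 / 2220 = 0.02090.
Q = Σ(K_i·b_i) · W · i = 64.12 × 1760 × 0.02090 = 2359 m³/day.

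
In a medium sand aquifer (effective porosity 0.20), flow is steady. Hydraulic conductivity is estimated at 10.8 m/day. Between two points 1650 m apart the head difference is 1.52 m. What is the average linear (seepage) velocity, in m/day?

0.0497

Hydraulic gradient i = Δh / L = 1.52 / 1650 = 0.0009212.
Darcy flux q = K · i = 10.80 × 0.0009212 = 0.009949 m/day.
Seepage velocity v = q / n_e = 0.009949 / 0.20 = 0.04975 m/day.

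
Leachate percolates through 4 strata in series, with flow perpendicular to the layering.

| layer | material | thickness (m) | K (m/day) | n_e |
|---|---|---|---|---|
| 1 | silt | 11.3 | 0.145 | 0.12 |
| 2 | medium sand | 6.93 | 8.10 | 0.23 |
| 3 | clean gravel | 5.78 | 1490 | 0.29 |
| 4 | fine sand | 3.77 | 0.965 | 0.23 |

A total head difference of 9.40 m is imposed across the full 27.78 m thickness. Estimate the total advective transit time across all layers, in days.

48.3

With flow normal to the layers, continuity requires the same specific discharge q through every layer.
Σ(b_i/K_i) = 11.3/0.145 + 6.93/8.10 + 5.78/1490 + 3.77/0.965 = 82.70 d.
q = Δh / Σ(b_i/K_i) = 9.40 / 82.70 = 0.1137 m/day.
In each layer the seepage velocity is v_i = q/n_i, so the layer transit time is t_i = b_i·n_i / q:
  layer 1 (silt): t_1 = 11.3 × 0.12 / 0.1137 = 11.93 d
  layer 2 (medium sand): t_2 = 6.93 × 0.23 / 0.1137 = 14.02 d
  layer 3 (clean gravel): t_3 = 5.78 × 0.29 / 0.1137 = 14.75 d
  layer 4 (fine sand): t_4 = 3.77 × 0.23 / 0.1137 = 7.628 d
Total t = Σ t_i = 48.33 days.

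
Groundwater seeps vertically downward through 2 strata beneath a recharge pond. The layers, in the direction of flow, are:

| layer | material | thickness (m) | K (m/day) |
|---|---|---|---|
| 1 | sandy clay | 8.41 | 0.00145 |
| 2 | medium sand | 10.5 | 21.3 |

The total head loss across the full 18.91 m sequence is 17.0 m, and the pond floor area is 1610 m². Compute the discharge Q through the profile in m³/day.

4.72

Flow is perpendicular to layering, so the layers act in series and the equivalent K is the thickness-weighted harmonic mean.
Total thickness L = 8.41 + 10.5 = 18.91 m.
Σ(b_i/K_i) = 8.41/0.00145 + 10.5/21.3 = 5800 d.
K_eq = L / Σ(b_i/K_i) = 18.91 / 5800 = 0.003260 m/day.
Q = K_eq · A · (Δh/L) = 0.003260 × 1610 × (17.0/18.91) = 4.719 m³/day.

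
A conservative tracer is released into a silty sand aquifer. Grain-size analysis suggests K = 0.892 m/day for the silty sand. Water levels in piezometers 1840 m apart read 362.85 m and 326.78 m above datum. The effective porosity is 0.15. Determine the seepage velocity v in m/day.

0.117

Hydraulic gradient i = (362.85 − 326.78) / 1840 = 36.07 / 1840 = 0.01960.
Darcy flux q = K · i = 0.8920 × 0.01960 = 0.01749 m/day.
Seepage velocity v = q / n_e = 0.01749 / 0.15 = 0.1166 m/day.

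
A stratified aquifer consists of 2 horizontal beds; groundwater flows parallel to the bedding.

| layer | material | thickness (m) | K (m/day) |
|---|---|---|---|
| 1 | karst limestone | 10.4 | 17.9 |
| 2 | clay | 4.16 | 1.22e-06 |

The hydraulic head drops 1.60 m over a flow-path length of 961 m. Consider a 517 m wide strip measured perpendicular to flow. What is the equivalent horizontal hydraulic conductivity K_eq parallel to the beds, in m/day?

12.8

Flow is parallel to layering, so each bed carries its own Darcy discharge and the transmissivities add.
Σ(K_i·b_i) = 17.9×10.4 + 1.22e-06×4.16 = 186.2 m²/day.
Total thickness b = 14.56 m, so K_eq = Σ(K_i·b_i)/b = 12.79 m/day.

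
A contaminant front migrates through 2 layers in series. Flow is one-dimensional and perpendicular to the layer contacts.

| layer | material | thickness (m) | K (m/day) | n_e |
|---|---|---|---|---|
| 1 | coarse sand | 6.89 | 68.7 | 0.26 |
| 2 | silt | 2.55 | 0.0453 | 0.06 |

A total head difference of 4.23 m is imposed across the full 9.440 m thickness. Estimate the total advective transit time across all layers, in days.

25.9

With flow normal to the layers, continuity requires the same specific discharge q through every layer.
Σ(b_i/K_i) = 6.89/68.7 + 2.55/0.0453 = 56.39 d.
q = Δh / Σ(b_i/K_i) = 4.23 / 56.39 = 0.07501 m/day.
In each layer the seepage velocity is v_i = q/n_i, so the layer transit time is t_i = b_i·n_i / q:
  layer 1 (coarse sand): t_1 = 6.89 × 0.26 / 0.07501 = 23.88 d
  layer 2 (silt): t_2 = 2.55 × 0.06 / 0.07501 = 2.040 d
Total t = Σ t_i = 25.92 days.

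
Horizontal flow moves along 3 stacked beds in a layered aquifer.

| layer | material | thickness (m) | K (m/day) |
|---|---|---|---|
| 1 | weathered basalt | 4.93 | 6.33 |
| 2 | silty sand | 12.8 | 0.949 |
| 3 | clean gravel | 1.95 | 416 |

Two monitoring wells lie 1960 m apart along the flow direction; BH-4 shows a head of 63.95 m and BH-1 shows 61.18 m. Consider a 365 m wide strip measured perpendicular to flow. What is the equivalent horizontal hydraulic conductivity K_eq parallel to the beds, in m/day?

43.4

Flow is parallel to layering, so each bed carries its own Darcy discharge and the transmissivities add.
Σ(K_i·b_i) = 6.33×4.93 + 0.949×12.8 + 416×1.95 = 854.6 m²/day.
Total thickness b = 19.68 m, so K_eq = Σ(K_i·b_i)/b = 43.42 m/day.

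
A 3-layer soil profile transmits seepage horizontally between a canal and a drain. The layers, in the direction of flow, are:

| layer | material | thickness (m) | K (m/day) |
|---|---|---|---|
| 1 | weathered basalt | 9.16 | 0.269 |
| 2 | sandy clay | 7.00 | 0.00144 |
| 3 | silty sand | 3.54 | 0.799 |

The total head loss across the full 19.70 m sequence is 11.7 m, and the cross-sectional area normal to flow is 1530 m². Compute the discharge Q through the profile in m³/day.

Flow is perpendicular to layering, so the layers act in series and the equivalent K is the thickness-weighted harmonic mean.
Total thickness L = 9.16 + 7.00 + 3.54 = 19.70 m.
Σ(b_i/K_i) = 9.16/0.269 + 7.00/0.00144 + 3.54/0.799 = 4900 d.
K_eq = L / Σ(b_i/K_i) = 19.70 / 4900 = 0.004021 m/day.
Q = K_eq · A · (Δh/L) = 0.004021 × 1530 × (11.7/19.70) = 3.654 m³/day.

3.65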